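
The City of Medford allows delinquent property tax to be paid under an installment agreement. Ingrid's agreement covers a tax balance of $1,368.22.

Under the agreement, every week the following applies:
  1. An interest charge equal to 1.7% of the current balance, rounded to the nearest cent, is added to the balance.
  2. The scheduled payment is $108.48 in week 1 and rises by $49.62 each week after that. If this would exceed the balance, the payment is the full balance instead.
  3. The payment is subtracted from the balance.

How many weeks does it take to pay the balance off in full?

# | Opening | Interest | Payment | End bal
1 | $1,368.22 | $23.26 | $108.48 | $1,283.00
2 | $1,283.00 | $21.81 | $158.10 | $1,146.71
3 | $1,146.71 | $19.49 | $207.72 | $958.48
4 | $958.48 | $16.29 | $257.34 | $717.43
5 | $717.43 | $12.20 | $306.96 | $422.67
6 | $422.67 | $7.19 | $356.58 | $73.28
7 | $73.28 | $1.25 | $74.53 | $0.00
Balance reaches $0.00 in week 7.

7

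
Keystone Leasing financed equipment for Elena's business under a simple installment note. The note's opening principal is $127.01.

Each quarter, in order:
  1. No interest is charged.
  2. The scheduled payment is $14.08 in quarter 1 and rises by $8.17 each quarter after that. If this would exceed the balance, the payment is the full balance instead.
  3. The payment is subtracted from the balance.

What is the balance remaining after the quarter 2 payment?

Quarter 1: $127.01 − $14.08 → $112.93
Quarter 2: $112.93 − $22.25 → $90.68

$90.68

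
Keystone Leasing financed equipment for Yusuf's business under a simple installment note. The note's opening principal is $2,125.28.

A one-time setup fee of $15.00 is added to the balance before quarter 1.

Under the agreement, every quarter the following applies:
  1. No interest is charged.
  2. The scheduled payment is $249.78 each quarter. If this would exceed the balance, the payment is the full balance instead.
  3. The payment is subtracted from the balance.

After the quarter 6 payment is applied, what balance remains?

Quarter 1: opening $2,140.28; payment $249.78; balance $1,890.50
Quarter 2: opening $1,890.50; payment $249.78; balance $1,640.72
Quarter 3: opening $1,640.72; payment $249.78; balance $1,390.94
Quarter 4: opening $1,390.94; payment $249.78; balance $1,141.16
Quarter 5: opening $1,141.16; payment $249.78; balance $891.38
Quarter 6: opening $891.38; payment $249.78; balance $641.60

$641.60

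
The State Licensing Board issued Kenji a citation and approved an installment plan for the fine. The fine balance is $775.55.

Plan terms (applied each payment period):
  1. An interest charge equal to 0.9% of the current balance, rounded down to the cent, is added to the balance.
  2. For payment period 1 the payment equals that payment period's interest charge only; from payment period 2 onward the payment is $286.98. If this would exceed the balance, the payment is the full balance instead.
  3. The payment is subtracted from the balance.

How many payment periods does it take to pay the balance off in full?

Payment period 1: $775.55 +$6.97 interest = $782.52; pay $6.97 → $775.55
Payment period 2: $775.55 +$6.97 interest = $782.52; pay $286.98 → $495.54
Payment period 3: $495.54 +$4.45 interest = $499.99; pay $286.98 → $213.01
Payment period 4: $213.01 +$1.91 interest = $214.92; pay $214.92 → $0.00
Balance reaches $0.00 in payment period 4.

4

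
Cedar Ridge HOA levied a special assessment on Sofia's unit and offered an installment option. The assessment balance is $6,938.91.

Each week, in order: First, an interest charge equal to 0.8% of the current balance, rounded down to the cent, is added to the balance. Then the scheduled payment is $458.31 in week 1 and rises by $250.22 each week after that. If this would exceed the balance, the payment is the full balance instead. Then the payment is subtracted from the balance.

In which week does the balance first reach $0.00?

# | Opening | Interest | Payment | End bal
1 | $6,938.91 | $55.51 | $458.31 | $6,536.11
2 | $6,536.11 | $52.28 | $708.53 | $5,879.86
3 | $5,879.86 | $47.03 | $958.75 | $4,968.14
4 | $4,968.14 | $39.74 | $1,208.97 | $3,798.91
5 | $3,798.91 | $30.39 | $1,459.19 | $2,370.11
6 | $2,370.11 | $18.96 | $1,709.41 | $679.66
7 | $679.66 | $5.43 | $685.09 | $0.00
Balance reaches $0.00 in week 7.

7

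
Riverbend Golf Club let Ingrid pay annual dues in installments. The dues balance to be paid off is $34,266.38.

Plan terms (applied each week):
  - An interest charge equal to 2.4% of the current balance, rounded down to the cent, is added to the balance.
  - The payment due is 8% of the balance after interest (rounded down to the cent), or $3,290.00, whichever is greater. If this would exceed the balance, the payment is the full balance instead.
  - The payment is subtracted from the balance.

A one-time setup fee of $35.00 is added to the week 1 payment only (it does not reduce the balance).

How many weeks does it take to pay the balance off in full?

Week 1: $34,266.38 +$822.39 interest = $35,088.77; pay $3,290.00 (+ $35.00 fee) → $31,798.77
Week 2: $31,798.77 +$763.17 interest = $32,561.94; pay $3,290.00 → $29,271.94
Week 3: $29,271.94 +$702.52 interest = $29,974.46; pay $3,290.00 → $26,684.46
Week 4: $26,684.46 +$640.42 interest = $27,324.88; pay $3,290.00 → $24,034.88
Week 5: $24,034.88 +$576.83 interest = $24,611.71; pay $3,290.00 → $21,321.71
Week 6: $21,321.71 +$511.72 interest = $21,833.43; pay $3,290.00 → $18,543.43
Week 7: $18,543.43 +$445.04 interest = $18,988.47; pay $3,290.00 → $15,698.47
Week 8: $15,698.47 +$376.76 interest = $16,075.23; pay $3,290.00 → $12,785.23
Week 9: $12,785.23 +$306.84 interest = $13,092.07; pay $3,290.00 → $9,802.07
Week 10: $9,802.07 +$235.24 interest = $10,037.31; pay $3,290.00 → $6,747.31
Week 11: $6,747.31 +$161.93 interest = $6,909.24; pay $3,290.00 → $3,619.24
Week 12: $3,619.24 +$86.86 interest = $3,706.10; pay $3,290.00 → $416.10
Week 13: $416.10 +$9.98 interest = $426.08; pay $426.08 → $0.00
Balance reaches $0.00 in week 13.

13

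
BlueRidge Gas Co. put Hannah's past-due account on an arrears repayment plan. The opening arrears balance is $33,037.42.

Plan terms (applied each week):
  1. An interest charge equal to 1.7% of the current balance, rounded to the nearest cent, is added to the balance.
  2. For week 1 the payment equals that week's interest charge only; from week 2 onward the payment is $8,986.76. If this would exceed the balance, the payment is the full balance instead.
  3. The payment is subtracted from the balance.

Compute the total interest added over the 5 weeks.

$1,939.05

Week 1: $33,037.42 +$561.64 interest = $33,599.06; pay $561.64 → $33,037.42
Week 2: $33,037.42 +$561.64 interest = $33,599.06; pay $8,986.76 → $24,612.30
Week 3: $24,612.30 +$418.41 interest = $25,030.71; pay $8,986.76 → $16,043.95
Week 4: $16,043.95 +$272.75 interest = $16,316.70; pay $8,986.76 → $7,329.94
Week 5: $7,329.94 +$124.61 interest = $7,454.55; pay $7,454.55 → $0.00
Total interest: $561.64 + $561.64 + $418.41 + $272.75 + $124.61 = $1,939.05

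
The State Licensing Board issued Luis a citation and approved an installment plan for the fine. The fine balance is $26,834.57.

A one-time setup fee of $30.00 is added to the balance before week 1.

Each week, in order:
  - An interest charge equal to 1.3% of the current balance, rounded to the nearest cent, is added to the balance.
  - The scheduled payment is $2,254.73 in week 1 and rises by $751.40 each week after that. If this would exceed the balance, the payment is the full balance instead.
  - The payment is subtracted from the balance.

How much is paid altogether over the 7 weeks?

Week 1: opening $26,864.57; interest $349.24 → $27,213.81; payment $2,254.73; balance $24,959.08
Week 2: opening $24,959.08; interest $324.47 → $25,283.55; payment $3,006.13; balance $22,277.42
Week 3: opening $22,277.42; interest $289.61 → $22,567.03; payment $3,757.53; balance $18,809.50
Week 4: opening $18,809.50; interest $244.52 → $19,054.02; payment $4,508.93; balance $14,545.09
Week 5: opening $14,545.09; interest $189.09 → $14,734.18; payment $5,260.33; balance $9,473.85
Week 6: opening $9,473.85; interest $123.16 → $9,597.01; payment $6,011.73; balance $3,585.28
Week 7: opening $3,585.28; interest $46.61 → $3,631.89; payment $3,631.89; balance $0.00
Total paid: $28,431.27

$28,431.27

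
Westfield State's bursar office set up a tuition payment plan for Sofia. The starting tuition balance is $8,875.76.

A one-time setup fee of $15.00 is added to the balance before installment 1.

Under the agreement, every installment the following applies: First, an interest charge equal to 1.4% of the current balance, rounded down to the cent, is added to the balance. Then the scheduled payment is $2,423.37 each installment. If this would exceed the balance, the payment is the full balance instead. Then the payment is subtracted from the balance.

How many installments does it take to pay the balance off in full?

# | Opening | Interest | Payment | End bal
1 | $8,890.76 | $124.47 | $2,423.37 | $6,591.86
2 | $6,591.86 | $92.28 | $2,423.37 | $4,260.77
3 | $4,260.77 | $59.65 | $2,423.37 | $1,897.05
4 | $1,897.05 | $26.55 | $1,923.60 | $0.00
Balance reaches $0.00 in installment 4.

4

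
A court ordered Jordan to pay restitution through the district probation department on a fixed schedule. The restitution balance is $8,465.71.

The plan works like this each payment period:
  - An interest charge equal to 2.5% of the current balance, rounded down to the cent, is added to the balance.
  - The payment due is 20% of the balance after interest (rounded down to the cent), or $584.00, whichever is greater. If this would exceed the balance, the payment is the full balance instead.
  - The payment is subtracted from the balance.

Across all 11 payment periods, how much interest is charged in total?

Payment period 1: opening $8,465.71; interest $211.64 → $8,677.35; payment $1,735.47; balance $6,941.88
Payment period 2: opening $6,941.88; interest $173.54 → $7,115.42; payment $1,423.08; balance $5,692.34
Payment period 3: opening $5,692.34; interest $142.30 → $5,834.64; payment $1,166.92; balance $4,667.72
Payment period 4: opening $4,667.72; interest $116.69 → $4,784.41; payment $956.88; balance $3,827.53
Payment period 5: opening $3,827.53; interest $95.68 → $3,923.21; payment $784.64; balance $3,138.57
Payment period 6: opening $3,138.57; interest $78.46 → $3,217.03; payment $643.40; balance $2,573.63
Payment period 7: opening $2,573.63; interest $64.34 → $2,637.97; payment $584.00; balance $2,053.97
Payment period 8: opening $2,053.97; interest $51.34 → $2,105.31; payment $584.00; balance $1,521.31
Payment period 9: opening $1,521.31; interest $38.03 → $1,559.34; payment $584.00; balance $975.34
Payment period 10: opening $975.34; interest $24.38 → $999.72; payment $584.00; balance $415.72
Payment period 11: opening $415.72; interest $10.39 → $426.11; payment $426.11; balance $0.00
Total interest: $211.64 + $173.54 + $142.30 + $116.69 + $95.68 + $78.46 + $64.34 + $51.34 + $38.03 + $24.38 + $10.39 = $1,006.79

$1,006.79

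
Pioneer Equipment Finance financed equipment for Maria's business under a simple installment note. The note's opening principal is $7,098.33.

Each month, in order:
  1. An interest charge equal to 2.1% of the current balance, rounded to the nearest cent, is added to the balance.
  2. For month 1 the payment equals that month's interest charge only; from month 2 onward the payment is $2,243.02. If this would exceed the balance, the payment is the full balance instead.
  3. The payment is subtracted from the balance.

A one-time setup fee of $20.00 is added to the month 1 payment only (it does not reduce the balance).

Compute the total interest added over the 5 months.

$477.77

Month 1: opening $7,098.33; interest $149.06 → $7,247.39; payment $149.06 (+ $20.00 fee); balance $7,098.33
Month 2: opening $7,098.33; interest $149.06 → $7,247.39; payment $2,243.02; balance $5,004.37
Month 3: opening $5,004.37; interest $105.09 → $5,109.46; payment $2,243.02; balance $2,866.44
Month 4: opening $2,866.44; interest $60.20 → $2,926.64; payment $2,243.02; balance $683.62
Month 5: opening $683.62; interest $14.36 → $697.98; payment $697.98; balance $0.00
Total interest: $149.06 + $149.06 + $105.09 + $60.20 + $14.36 = $477.77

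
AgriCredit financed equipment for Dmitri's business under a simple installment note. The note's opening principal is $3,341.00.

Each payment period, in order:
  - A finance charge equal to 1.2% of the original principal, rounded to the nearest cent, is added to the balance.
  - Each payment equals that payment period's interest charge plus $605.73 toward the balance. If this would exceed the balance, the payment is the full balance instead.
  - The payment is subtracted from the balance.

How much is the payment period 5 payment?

$645.82

Payment period 1: $3,341.00 +$40.09 interest = $3,381.09; pay $645.82 → $2,735.27
Payment period 2: $2,735.27 +$40.09 interest = $2,775.36; pay $645.82 → $2,129.54
Payment period 3: $2,129.54 +$40.09 interest = $2,169.63; pay $645.82 → $1,523.81
Payment period 4: $1,523.81 +$40.09 interest = $1,563.90; pay $645.82 → $918.08
Payment period 5: $918.08 +$40.09 interest = $958.17; pay $645.82 → $312.35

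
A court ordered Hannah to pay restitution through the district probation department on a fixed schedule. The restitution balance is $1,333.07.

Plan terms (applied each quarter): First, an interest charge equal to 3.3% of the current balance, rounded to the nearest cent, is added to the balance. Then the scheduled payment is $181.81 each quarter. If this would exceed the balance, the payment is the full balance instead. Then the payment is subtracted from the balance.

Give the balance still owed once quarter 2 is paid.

Quarter 1: $1,333.07 +$43.99 interest = $1,377.06; pay $181.81 → $1,195.25
Quarter 2: $1,195.25 +$39.44 interest = $1,234.69; pay $181.81 → $1,052.88

$1,052.88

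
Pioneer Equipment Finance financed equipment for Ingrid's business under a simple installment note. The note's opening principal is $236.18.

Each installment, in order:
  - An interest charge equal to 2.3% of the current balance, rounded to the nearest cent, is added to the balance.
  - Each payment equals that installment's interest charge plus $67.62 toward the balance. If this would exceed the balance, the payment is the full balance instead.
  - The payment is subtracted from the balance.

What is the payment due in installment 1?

Installment 1: opening $236.18; interest $5.43 → $241.61; payment $73.05; balance $168.56

$73.05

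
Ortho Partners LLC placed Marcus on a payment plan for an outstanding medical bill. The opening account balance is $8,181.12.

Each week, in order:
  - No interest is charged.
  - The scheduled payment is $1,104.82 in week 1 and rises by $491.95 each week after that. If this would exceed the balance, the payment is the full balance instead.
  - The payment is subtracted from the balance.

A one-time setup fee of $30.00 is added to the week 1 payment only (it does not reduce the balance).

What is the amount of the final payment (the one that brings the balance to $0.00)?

$810.14

Week 1: opening $8,181.12; payment $1,104.82 (+ $30.00 fee); balance $7,076.30
Week 2: opening $7,076.30; payment $1,596.77; balance $5,479.53
Week 3: opening $5,479.53; payment $2,088.72; balance $3,390.81
Week 4: opening $3,390.81; payment $2,580.67; balance $810.14
Week 5: opening $810.14; payment $810.14; balance $0.00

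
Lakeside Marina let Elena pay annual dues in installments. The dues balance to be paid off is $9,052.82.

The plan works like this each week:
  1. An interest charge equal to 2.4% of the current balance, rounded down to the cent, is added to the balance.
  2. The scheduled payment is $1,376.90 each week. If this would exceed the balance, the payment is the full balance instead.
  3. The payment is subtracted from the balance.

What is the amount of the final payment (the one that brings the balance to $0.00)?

$334.79

# | Opening | Interest | Payment | End bal
1 | $9,052.82 | $217.26 | $1,376.90 | $7,893.18
2 | $7,893.18 | $189.43 | $1,376.90 | $6,705.71
3 | $6,705.71 | $160.93 | $1,376.90 | $5,489.74
4 | $5,489.74 | $131.75 | $1,376.90 | $4,244.59
5 | $4,244.59 | $101.87 | $1,376.90 | $2,969.56
6 | $2,969.56 | $71.26 | $1,376.90 | $1,663.92
7 | $1,663.92 | $39.93 | $1,376.90 | $326.95
8 | $326.95 | $7.84 | $334.79 | $0.00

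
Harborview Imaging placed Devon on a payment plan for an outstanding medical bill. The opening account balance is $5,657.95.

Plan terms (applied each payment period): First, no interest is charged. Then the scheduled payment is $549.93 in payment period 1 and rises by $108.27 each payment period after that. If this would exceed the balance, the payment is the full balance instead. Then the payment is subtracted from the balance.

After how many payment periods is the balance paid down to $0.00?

7

Payment period 1: $5,657.95 − $549.93 → $5,108.02
Payment period 2: $5,108.02 − $658.20 → $4,449.82
Payment period 3: $4,449.82 − $766.47 → $3,683.35
Payment period 4: $3,683.35 − $874.74 → $2,808.61
Payment period 5: $2,808.61 − $983.01 → $1,825.60
Payment period 6: $1,825.60 − $1,091.28 → $734.32
Payment period 7: $734.32 − $734.32 → $0.00
Balance reaches $0.00 in payment period 7.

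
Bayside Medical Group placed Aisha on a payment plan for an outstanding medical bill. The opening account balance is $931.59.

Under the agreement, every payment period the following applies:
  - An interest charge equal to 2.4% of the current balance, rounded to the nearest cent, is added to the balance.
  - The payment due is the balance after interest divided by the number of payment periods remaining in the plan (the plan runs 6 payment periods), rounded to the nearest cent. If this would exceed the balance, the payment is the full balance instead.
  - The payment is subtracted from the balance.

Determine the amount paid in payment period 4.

$170.71

Payment period 1: opening $931.59; interest $22.36 → $953.95; payment $158.99; balance $794.96
Payment period 2: opening $794.96; interest $19.08 → $814.04; payment $162.81; balance $651.23
Payment period 3: opening $651.23; interest $15.63 → $666.86; payment $166.72; balance $500.14
Payment period 4: opening $500.14; interest $12.00 → $512.14; payment $170.71; balance $341.43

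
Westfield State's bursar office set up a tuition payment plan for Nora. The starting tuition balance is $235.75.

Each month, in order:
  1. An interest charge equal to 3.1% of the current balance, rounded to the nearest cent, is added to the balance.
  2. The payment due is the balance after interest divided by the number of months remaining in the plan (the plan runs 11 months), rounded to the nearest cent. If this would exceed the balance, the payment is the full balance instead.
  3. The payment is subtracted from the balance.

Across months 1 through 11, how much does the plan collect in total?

Month 1: $235.75 +$7.31 interest = $243.06; pay $22.10 → $220.96
Month 2: $220.96 +$6.85 interest = $227.81; pay $22.78 → $205.03
Month 3: $205.03 +$6.36 interest = $211.39; pay $23.49 → $187.90
Month 4: $187.90 +$5.82 interest = $193.72; pay $24.22 → $169.50
Month 5: $169.50 +$5.25 interest = $174.75; pay $24.96 → $149.79
Month 6: $149.79 +$4.64 interest = $154.43; pay $25.74 → $128.69
Month 7: $128.69 +$3.99 interest = $132.68; pay $26.54 → $106.14
Month 8: $106.14 +$3.29 interest = $109.43; pay $27.36 → $82.07
Month 9: $82.07 +$2.54 interest = $84.61; pay $28.20 → $56.41
Month 10: $56.41 +$1.75 interest = $58.16; pay $29.08 → $29.08
Month 11: $29.08 +$0.90 interest = $29.98; pay $29.98 → $0.00
Total paid: $284.45

$284.45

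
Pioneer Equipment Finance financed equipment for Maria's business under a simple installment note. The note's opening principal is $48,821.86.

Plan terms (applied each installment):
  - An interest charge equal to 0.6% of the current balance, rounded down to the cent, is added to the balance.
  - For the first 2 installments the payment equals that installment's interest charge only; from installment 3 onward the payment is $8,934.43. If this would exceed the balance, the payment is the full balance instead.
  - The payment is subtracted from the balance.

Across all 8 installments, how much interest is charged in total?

Installment 1: $48,821.86 +$292.93 interest = $49,114.79; pay $292.93 → $48,821.86
Installment 2: $48,821.86 +$292.93 interest = $49,114.79; pay $292.93 → $48,821.86
Installment 3: $48,821.86 +$292.93 interest = $49,114.79; pay $8,934.43 → $40,180.36
Installment 4: $40,180.36 +$241.08 interest = $40,421.44; pay $8,934.43 → $31,487.01
Installment 5: $31,487.01 +$188.92 interest = $31,675.93; pay $8,934.43 → $22,741.50
Installment 6: $22,741.50 +$136.44 interest = $22,877.94; pay $8,934.43 → $13,943.51
Installment 7: $13,943.51 +$83.66 interest = $14,027.17; pay $8,934.43 → $5,092.74
Installment 8: $5,092.74 +$30.55 interest = $5,123.29; pay $5,123.29 → $0.00
Total interest: $292.93 + $292.93 + $292.93 + $241.08 + $188.92 + $136.44 + $83.66 + $30.55 = $1,559.44

$1,559.44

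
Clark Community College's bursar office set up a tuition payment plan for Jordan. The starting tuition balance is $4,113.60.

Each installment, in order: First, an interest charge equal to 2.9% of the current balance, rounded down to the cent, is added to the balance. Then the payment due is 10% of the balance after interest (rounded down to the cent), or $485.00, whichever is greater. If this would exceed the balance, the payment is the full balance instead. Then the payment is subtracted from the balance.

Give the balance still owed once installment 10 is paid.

$0.00

Installment 1: opening $4,113.60; interest $119.29 → $4,232.89; payment $485.00; balance $3,747.89
Installment 2: opening $3,747.89; interest $108.68 → $3,856.57; payment $485.00; balance $3,371.57
Installment 3: opening $3,371.57; interest $97.77 → $3,469.34; payment $485.00; balance $2,984.34
Installment 4: opening $2,984.34; interest $86.54 → $3,070.88; payment $485.00; balance $2,585.88
Installment 5: opening $2,585.88; interest $74.99 → $2,660.87; payment $485.00; balance $2,175.87
Installment 6: opening $2,175.87; interest $63.10 → $2,238.97; payment $485.00; balance $1,753.97
Installment 7: opening $1,753.97; interest $50.86 → $1,804.83; payment $485.00; balance $1,319.83
Installment 8: opening $1,319.83; interest $38.27 → $1,358.10; payment $485.00; balance $873.10
Installment 9: opening $873.10; interest $25.31 → $898.41; payment $485.00; balance $413.41
Installment 10: opening $413.41; interest $11.98 → $425.39; payment $425.39; balance $0.00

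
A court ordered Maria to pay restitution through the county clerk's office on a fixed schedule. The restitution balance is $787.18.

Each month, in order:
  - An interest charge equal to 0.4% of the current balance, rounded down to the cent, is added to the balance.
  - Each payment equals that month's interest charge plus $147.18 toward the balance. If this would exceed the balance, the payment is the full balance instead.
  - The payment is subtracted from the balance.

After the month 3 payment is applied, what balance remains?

Month 1: opening $787.18; interest $3.14 → $790.32; payment $150.32; balance $640.00
Month 2: opening $640.00; interest $2.56 → $642.56; payment $149.74; balance $492.82
Month 3: opening $492.82; interest $1.97 → $494.79; payment $149.15; balance $345.64

$345.64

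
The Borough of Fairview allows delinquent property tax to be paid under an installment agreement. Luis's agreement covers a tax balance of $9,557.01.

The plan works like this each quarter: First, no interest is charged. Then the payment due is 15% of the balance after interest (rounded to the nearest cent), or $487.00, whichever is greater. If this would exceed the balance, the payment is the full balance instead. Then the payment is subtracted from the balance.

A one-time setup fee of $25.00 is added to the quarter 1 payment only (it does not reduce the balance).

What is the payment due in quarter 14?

# | Opening | Payment | Fee | End bal
1 | $9,557.01 | $1,433.55 | $25.00 | $8,123.46
2 | $8,123.46 | $1,218.52 | — | $6,904.94
3 | $6,904.94 | $1,035.74 | — | $5,869.20
4 | $5,869.20 | $880.38 | — | $4,988.82
5 | $4,988.82 | $748.32 | — | $4,240.50
6 | $4,240.50 | $636.08 | — | $3,604.42
7 | $3,604.42 | $540.66 | — | $3,063.76
8 | $3,063.76 | $487.00 | — | $2,576.76
9 | $2,576.76 | $487.00 | — | $2,089.76
10 | $2,089.76 | $487.00 | — | $1,602.76
11 | $1,602.76 | $487.00 | — | $1,115.76
12 | $1,115.76 | $487.00 | — | $628.76
13 | $628.76 | $487.00 | — | $141.76
14 | $141.76 | $141.76 | — | $0.00

$141.76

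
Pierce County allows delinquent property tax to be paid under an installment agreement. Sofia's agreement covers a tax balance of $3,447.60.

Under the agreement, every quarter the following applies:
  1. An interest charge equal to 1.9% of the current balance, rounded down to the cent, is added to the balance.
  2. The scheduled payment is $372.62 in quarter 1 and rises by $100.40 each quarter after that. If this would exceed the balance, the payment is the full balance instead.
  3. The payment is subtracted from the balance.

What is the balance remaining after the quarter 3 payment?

$2,205.51

Quarter 1: $3,447.60 +$65.50 interest = $3,513.10; pay $372.62 → $3,140.48
Quarter 2: $3,140.48 +$59.66 interest = $3,200.14; pay $473.02 → $2,727.12
Quarter 3: $2,727.12 +$51.81 interest = $2,778.93; pay $573.42 → $2,205.51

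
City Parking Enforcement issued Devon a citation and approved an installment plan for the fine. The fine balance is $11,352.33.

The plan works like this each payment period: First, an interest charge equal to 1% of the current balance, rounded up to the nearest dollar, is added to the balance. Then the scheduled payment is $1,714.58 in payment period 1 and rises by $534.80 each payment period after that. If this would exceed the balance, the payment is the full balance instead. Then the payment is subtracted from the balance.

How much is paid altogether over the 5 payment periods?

$11,707.33

Payment period 1: $11,352.33 +$114.00 interest = $11,466.33; pay $1,714.58 → $9,751.75
Payment period 2: $9,751.75 +$98.00 interest = $9,849.75; pay $2,249.38 → $7,600.37
Payment period 3: $7,600.37 +$77.00 interest = $7,677.37; pay $2,784.18 → $4,893.19
Payment period 4: $4,893.19 +$49.00 interest = $4,942.19; pay $3,318.98 → $1,623.21
Payment period 5: $1,623.21 +$17.00 interest = $1,640.21; pay $1,640.21 → $0.00
Total paid: $11,707.33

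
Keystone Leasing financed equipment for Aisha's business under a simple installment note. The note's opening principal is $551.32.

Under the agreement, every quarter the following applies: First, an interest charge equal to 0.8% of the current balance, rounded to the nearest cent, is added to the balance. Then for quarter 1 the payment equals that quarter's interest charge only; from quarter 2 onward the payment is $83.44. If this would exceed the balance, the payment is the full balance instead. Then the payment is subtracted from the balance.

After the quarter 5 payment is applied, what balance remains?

$231.39

Quarter 1: $551.32 +$4.41 interest = $555.73; pay $4.41 → $551.32
Quarter 2: $551.32 +$4.41 interest = $555.73; pay $83.44 → $472.29
Quarter 3: $472.29 +$3.78 interest = $476.07; pay $83.44 → $392.63
Quarter 4: $392.63 +$3.14 interest = $395.77; pay $83.44 → $312.33
Quarter 5: $312.33 +$2.50 interest = $314.83; pay $83.44 → $231.39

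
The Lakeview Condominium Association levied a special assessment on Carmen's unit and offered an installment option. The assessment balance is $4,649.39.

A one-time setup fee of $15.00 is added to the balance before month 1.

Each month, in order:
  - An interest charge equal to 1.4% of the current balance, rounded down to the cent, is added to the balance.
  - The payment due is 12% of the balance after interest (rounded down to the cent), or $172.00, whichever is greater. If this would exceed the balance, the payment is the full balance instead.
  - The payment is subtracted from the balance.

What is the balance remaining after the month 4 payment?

# | Opening | Interest | Payment | End bal
1 | $4,664.39 | $65.30 | $567.56 | $4,162.13
2 | $4,162.13 | $58.26 | $506.44 | $3,713.95
3 | $3,713.95 | $51.99 | $451.91 | $3,314.03
4 | $3,314.03 | $46.39 | $403.25 | $2,957.17

$2,957.17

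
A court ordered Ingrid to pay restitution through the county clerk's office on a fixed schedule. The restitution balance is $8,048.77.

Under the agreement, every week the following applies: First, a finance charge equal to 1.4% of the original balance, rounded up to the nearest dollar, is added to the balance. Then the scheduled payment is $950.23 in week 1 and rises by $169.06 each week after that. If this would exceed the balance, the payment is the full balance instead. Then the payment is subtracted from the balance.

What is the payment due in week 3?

# | Opening | Interest | Payment | End bal
1 | $8,048.77 | $113.00 | $950.23 | $7,211.54
2 | $7,211.54 | $113.00 | $1,119.29 | $6,205.25
3 | $6,205.25 | $113.00 | $1,288.35 | $5,029.90

$1,288.35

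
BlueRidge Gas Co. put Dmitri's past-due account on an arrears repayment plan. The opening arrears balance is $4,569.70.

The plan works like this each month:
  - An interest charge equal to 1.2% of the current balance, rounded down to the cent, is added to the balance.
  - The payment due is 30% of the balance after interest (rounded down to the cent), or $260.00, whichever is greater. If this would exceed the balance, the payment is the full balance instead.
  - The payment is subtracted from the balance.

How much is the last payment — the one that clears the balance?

$56.19

Month 1: opening $4,569.70; interest $54.83 → $4,624.53; payment $1,387.35; balance $3,237.18
Month 2: opening $3,237.18; interest $38.84 → $3,276.02; payment $982.80; balance $2,293.22
Month 3: opening $2,293.22; interest $27.51 → $2,320.73; payment $696.21; balance $1,624.52
Month 4: opening $1,624.52; interest $19.49 → $1,644.01; payment $493.20; balance $1,150.81
Month 5: opening $1,150.81; interest $13.80 → $1,164.61; payment $349.38; balance $815.23
Month 6: opening $815.23; interest $9.78 → $825.01; payment $260.00; balance $565.01
Month 7: opening $565.01; interest $6.78 → $571.79; payment $260.00; balance $311.79
Month 8: opening $311.79; interest $3.74 → $315.53; payment $260.00; balance $55.53
Month 9: opening $55.53; interest $0.66 → $56.19; payment $56.19; balance $0.00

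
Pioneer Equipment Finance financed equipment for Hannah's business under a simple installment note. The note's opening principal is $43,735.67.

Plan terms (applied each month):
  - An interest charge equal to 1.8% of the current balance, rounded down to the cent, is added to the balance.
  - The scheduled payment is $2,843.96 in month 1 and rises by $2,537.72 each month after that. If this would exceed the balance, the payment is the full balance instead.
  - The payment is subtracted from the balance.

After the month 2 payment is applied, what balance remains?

$37,047.49

Month 1: opening $43,735.67; interest $787.24 → $44,522.91; payment $2,843.96; balance $41,678.95
Month 2: opening $41,678.95; interest $750.22 → $42,429.17; payment $5,381.68; balance $37,047.49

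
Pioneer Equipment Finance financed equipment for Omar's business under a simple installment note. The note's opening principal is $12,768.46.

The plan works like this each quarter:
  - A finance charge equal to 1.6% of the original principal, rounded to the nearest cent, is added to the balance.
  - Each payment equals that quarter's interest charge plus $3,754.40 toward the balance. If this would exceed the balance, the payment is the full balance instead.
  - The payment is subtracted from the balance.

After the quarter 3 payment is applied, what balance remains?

Quarter 1: $12,768.46 +$204.30 interest = $12,972.76; pay $3,958.70 → $9,014.06
Quarter 2: $9,014.06 +$204.30 interest = $9,218.36; pay $3,958.70 → $5,259.66
Quarter 3: $5,259.66 +$204.30 interest = $5,463.96; pay $3,958.70 → $1,505.26

$1,505.26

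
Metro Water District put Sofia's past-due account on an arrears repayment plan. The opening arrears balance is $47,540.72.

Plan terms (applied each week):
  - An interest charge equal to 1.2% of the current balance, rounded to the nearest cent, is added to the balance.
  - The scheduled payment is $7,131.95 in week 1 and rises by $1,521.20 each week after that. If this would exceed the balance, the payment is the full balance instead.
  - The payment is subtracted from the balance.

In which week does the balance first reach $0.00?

5

Week 1: $47,540.72 +$570.49 interest = $48,111.21; pay $7,131.95 → $40,979.26
Week 2: $40,979.26 +$491.75 interest = $41,471.01; pay $8,653.15 → $32,817.86
Week 3: $32,817.86 +$393.81 interest = $33,211.67; pay $10,174.35 → $23,037.32
Week 4: $23,037.32 +$276.45 interest = $23,313.77; pay $11,695.55 → $11,618.22
Week 5: $11,618.22 +$139.42 interest = $11,757.64; pay $11,757.64 → $0.00
Balance reaches $0.00 in week 5.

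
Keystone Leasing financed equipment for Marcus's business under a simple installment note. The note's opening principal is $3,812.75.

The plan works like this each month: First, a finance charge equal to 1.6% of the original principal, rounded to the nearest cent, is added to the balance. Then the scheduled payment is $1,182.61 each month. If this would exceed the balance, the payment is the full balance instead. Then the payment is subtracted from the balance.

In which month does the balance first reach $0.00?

Month 1: opening $3,812.75; interest $61.00 → $3,873.75; payment $1,182.61; balance $2,691.14
Month 2: opening $2,691.14; interest $61.00 → $2,752.14; payment $1,182.61; balance $1,569.53
Month 3: opening $1,569.53; interest $61.00 → $1,630.53; payment $1,182.61; balance $447.92
Month 4: opening $447.92; interest $61.00 → $508.92; payment $508.92; balance $0.00
Balance reaches $0.00 in month 4.

4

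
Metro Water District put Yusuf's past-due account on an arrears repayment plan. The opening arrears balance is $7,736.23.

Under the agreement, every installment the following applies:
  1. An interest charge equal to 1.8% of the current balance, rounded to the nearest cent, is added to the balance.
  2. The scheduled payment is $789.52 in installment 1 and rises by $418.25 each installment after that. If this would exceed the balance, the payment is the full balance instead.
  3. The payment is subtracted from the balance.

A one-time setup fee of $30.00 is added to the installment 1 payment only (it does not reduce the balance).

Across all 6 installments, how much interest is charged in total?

# | Opening | Interest | Payment | Fee | End bal
1 | $7,736.23 | $139.25 | $789.52 | $30.00 | $7,085.96
2 | $7,085.96 | $127.55 | $1,207.77 | — | $6,005.74
3 | $6,005.74 | $108.10 | $1,626.02 | — | $4,487.82
4 | $4,487.82 | $80.78 | $2,044.27 | — | $2,524.33
5 | $2,524.33 | $45.44 | $2,462.52 | — | $107.25
6 | $107.25 | $1.93 | $109.18 | — | $0.00
Total interest: $139.25 + $127.55 + $108.10 + $80.78 + $45.44 + $1.93 = $503.05

$503.05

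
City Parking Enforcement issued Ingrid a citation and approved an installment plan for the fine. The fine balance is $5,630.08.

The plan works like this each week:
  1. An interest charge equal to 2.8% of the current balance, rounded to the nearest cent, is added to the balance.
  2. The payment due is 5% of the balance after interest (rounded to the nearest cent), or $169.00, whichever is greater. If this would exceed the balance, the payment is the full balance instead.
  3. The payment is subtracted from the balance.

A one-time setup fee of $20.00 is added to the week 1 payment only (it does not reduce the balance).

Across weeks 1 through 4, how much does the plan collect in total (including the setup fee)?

Week 1: opening $5,630.08; interest $157.64 → $5,787.72; payment $289.39 (+ $20.00 fee); balance $5,498.33
Week 2: opening $5,498.33; interest $153.95 → $5,652.28; payment $282.61; balance $5,369.67
Week 3: opening $5,369.67; interest $150.35 → $5,520.02; payment $276.00; balance $5,244.02
Week 4: opening $5,244.02; interest $146.83 → $5,390.85; payment $269.54; balance $5,121.31
Total paid: $1,137.54

$1,137.54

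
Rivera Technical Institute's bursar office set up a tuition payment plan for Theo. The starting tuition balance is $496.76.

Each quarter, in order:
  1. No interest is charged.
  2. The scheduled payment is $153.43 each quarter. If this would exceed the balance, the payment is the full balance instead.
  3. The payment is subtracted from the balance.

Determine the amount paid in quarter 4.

# | Opening | Payment | End bal
1 | $496.76 | $153.43 | $343.33
2 | $343.33 | $153.43 | $189.90
3 | $189.90 | $153.43 | $36.47
4 | $36.47 | $36.47 | $0.00

$36.47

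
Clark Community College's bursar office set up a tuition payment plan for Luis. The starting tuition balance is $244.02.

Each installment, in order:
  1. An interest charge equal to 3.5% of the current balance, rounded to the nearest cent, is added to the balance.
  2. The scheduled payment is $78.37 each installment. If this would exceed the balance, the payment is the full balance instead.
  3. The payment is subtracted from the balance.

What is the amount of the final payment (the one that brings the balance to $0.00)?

$28.07

Installment 1: $244.02 +$8.54 interest = $252.56; pay $78.37 → $174.19
Installment 2: $174.19 +$6.10 interest = $180.29; pay $78.37 → $101.92
Installment 3: $101.92 +$3.57 interest = $105.49; pay $78.37 → $27.12
Installment 4: $27.12 +$0.95 interest = $28.07; pay $28.07 → $0.00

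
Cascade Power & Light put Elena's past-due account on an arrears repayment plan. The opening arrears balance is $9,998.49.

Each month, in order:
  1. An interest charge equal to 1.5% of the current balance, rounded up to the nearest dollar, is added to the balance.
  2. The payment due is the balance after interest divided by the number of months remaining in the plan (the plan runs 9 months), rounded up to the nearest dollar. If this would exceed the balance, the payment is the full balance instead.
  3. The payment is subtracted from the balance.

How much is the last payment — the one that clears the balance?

$1,269.49

Month 1: opening $9,998.49; interest $150.00 → $10,148.49; payment $1,128.00; balance $9,020.49
Month 2: opening $9,020.49; interest $136.00 → $9,156.49; payment $1,145.00; balance $8,011.49
Month 3: opening $8,011.49; interest $121.00 → $8,132.49; payment $1,162.00; balance $6,970.49
Month 4: opening $6,970.49; interest $105.00 → $7,075.49; payment $1,180.00; balance $5,895.49
Month 5: opening $5,895.49; interest $89.00 → $5,984.49; payment $1,197.00; balance $4,787.49
Month 6: opening $4,787.49; interest $72.00 → $4,859.49; payment $1,215.00; balance $3,644.49
Month 7: opening $3,644.49; interest $55.00 → $3,699.49; payment $1,234.00; balance $2,465.49
Month 8: opening $2,465.49; interest $37.00 → $2,502.49; payment $1,252.00; balance $1,250.49
Month 9: opening $1,250.49; interest $19.00 → $1,269.49; payment $1,269.49; balance $0.00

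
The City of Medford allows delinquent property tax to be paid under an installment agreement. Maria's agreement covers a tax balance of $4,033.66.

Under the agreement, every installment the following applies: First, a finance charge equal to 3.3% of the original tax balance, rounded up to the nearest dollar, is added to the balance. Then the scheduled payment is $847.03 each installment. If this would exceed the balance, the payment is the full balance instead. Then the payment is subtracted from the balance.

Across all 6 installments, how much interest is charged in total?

$804.00

Installment 1: $4,033.66 +$134.00 interest = $4,167.66; pay $847.03 → $3,320.63
Installment 2: $3,320.63 +$134.00 interest = $3,454.63; pay $847.03 → $2,607.60
Installment 3: $2,607.60 +$134.00 interest = $2,741.60; pay $847.03 → $1,894.57
Installment 4: $1,894.57 +$134.00 interest = $2,028.57; pay $847.03 → $1,181.54
Installment 5: $1,181.54 +$134.00 interest = $1,315.54; pay $847.03 → $468.51
Installment 6: $468.51 +$134.00 interest = $602.51; pay $602.51 → $0.00
Total interest: $134.00 + $134.00 + $134.00 + $134.00 + $134.00 + $134.00 = $804.00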